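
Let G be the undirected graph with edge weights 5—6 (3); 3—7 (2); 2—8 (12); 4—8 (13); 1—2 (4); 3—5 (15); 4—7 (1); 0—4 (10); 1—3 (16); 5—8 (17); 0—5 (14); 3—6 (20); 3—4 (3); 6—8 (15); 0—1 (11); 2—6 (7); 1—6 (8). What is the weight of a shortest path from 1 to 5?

Comparing a few candidate routes:
1 - 6 - 5: 8 + 3 = 11
1 - 3 - 5: 16 + 15 = 31
1 - 0 - 5: 11 + 14 = 25
1 - 2 - 6 - 5: 4 + 7 + 3 = 14
Best route has total 11.

11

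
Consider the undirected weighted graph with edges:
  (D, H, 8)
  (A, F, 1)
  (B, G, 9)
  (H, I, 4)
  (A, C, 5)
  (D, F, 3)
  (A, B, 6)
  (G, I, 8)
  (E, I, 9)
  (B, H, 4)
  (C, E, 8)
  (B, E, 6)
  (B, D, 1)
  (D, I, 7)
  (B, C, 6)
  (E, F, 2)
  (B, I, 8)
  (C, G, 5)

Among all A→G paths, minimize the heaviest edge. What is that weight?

5

Checking several routes:
A → C → G: max(5, 5) = 5
A → F → D → B → C → G: max(1, 3, 1, 6, 5) = 6
A → C → E → F → D → B → I → G: max(5, 8, 2, 3, 1, 8, 8) = 8
A → F → D → I → H → B → C → G: max(1, 3, 7, 4, 4, 6, 5) = 7
A → F → E → B → C → G: max(1, 2, 6, 6, 5) = 6
A → B → C → G: max(6, 6, 5) = 6
The minimum achievable maximum is 5.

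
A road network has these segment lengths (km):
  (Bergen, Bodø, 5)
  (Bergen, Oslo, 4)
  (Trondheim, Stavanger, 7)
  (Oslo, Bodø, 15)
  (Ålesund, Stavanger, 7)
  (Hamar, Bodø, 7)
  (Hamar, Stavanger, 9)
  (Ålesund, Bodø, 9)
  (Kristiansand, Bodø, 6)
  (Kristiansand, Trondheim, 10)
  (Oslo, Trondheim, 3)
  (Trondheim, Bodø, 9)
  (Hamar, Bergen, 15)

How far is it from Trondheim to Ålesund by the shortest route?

14

Checking several routes:
Trondheim → Oslo → Bodø → Ålesund: 3 + 15 + 9 = 27
Trondheim → Bodø → Ålesund: 9 + 9 = 18
Trondheim → Kristiansand → Bodø → Ålesund: 10 + 6 + 9 = 25
Trondheim → Oslo → Bergen → Bodø → Ålesund: 3 + 4 + 5 + 9 = 21
Trondheim → Stavanger → Ålesund: 7 + 7 = 14
Best route has total 14 km.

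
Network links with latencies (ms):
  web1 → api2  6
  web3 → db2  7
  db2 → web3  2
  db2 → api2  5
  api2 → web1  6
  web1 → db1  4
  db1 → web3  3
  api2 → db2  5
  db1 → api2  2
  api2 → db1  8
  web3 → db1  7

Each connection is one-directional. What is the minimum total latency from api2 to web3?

Paths from api2 to web3:
api2 → db2 → web3: 5 + 2 = 7
api2 → db1 → web3: 8 + 3 = 11
api2 → web1 → db1 → web3: 6 + 4 + 3 = 13
The minimum is 7 ms.

7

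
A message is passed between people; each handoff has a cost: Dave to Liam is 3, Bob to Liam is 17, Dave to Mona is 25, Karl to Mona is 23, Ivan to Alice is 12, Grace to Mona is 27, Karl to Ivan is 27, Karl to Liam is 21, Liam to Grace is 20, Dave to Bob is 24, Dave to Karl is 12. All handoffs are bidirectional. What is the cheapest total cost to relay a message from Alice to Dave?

Comparing a few candidate routes:
Alice -> Ivan -> Karl -> Liam -> Bob -> Dave: 12 + 27 + 21 + 17 + 24 = 101
Alice -> Ivan -> Karl -> Dave: 12 + 27 + 12 = 51
Alice -> Ivan -> Karl -> Liam -> Dave: 12 + 27 + 21 + 3 = 63
Alice -> Ivan -> Karl -> Mona -> Dave: 12 + 27 + 23 + 25 = 87
Best route has total 51.

51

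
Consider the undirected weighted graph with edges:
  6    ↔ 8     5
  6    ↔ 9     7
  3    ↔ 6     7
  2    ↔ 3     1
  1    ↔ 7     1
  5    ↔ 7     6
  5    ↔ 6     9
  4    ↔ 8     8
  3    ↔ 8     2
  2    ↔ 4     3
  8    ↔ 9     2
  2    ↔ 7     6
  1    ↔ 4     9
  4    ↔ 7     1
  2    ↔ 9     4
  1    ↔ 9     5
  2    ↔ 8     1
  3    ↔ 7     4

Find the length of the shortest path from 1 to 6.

Checking several routes:
1 -> 9 -> 8 -> 6: 5 + 2 + 5 = 12
1 -> 9 -> 6: 5 + 7 = 12
1 -> 7 -> 4 -> 2 -> 8 -> 6: 1 + 1 + 3 + 1 + 5 = 11
Best route has total 11.

11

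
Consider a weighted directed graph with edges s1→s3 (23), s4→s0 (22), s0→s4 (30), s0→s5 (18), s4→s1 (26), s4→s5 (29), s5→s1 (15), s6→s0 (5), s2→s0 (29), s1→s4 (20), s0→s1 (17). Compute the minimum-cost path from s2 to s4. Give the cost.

59

Candidate routes:
s2→s0→s4: 29 + 30 = 59
s2→s0→s1→s4: 29 + 17 + 20 = 66
s2→s0→s5→s1→s4: 29 + 18 + 15 + 20 = 82
The minimum is 59.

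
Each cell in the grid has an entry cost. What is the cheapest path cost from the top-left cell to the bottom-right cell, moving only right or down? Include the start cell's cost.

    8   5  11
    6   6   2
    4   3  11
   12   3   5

Path (0,0) → (1,0) → (2,0) → (2,1) → (3,1) → (3,2): 8 + 6 + 4 + 3 + 3 + 5 = 29.
For comparison, the top-then-right route costs 42.

29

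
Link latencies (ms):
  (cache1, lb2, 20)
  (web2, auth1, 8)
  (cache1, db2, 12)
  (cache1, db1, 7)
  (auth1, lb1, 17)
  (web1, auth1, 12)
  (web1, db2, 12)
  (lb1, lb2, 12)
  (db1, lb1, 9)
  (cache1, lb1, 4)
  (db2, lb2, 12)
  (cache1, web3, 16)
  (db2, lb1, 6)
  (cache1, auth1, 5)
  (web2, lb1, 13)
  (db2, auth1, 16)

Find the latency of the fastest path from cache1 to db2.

A few of the cache1→db2 routes:
cache1 → lb1 → db2: 4 + 6 = 10
cache1 → db2: 12
cache1 → auth1 → db2: 5 + 16 = 21
Best route has total 10 ms.

10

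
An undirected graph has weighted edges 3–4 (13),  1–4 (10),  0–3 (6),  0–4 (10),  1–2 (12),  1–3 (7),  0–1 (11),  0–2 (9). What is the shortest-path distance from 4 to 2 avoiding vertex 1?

19

Routes from 4 to 2 avoiding 1:
4 - 3 - 0 - 2: 13 + 6 + 9 = 28
4 - 0 - 2: 10 + 9 = 19
Shortest: 19.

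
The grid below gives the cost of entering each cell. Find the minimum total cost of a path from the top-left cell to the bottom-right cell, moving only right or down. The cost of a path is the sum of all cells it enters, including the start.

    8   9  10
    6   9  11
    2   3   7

One optimal route is [0,0] -> [1,0] -> [2,0] -> [2,1] -> [2,2].
Its cost is 8 + 6 + 2 + 3 + 7 = 26.

26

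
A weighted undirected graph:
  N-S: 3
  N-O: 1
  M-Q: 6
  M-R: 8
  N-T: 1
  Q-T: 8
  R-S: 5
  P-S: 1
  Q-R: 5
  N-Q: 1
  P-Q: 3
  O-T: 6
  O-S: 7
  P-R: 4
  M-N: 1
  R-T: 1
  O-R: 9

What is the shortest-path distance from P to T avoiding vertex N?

Comparing a few candidate routes:
P -> S -> R -> T: 1 + 5 + 1 = 7
P -> Q -> T: 3 + 8 = 11
P -> R -> T: 4 + 1 = 5
P -> Q -> R -> T: 3 + 5 + 1 = 9
Shortest: 5.

5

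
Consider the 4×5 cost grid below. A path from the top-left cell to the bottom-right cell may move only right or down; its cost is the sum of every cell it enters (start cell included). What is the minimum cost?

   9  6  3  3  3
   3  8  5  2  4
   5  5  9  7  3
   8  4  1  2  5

Best path: [0,0] -> [1,0] -> [2,0] -> [2,1] -> [3,1] -> [3,2] -> [3,3] -> [3,4]
Cost: 9 + 3 + 5 + 5 + 4 + 1 + 2 + 5 = 34
(Top row then right column would cost 36.)

34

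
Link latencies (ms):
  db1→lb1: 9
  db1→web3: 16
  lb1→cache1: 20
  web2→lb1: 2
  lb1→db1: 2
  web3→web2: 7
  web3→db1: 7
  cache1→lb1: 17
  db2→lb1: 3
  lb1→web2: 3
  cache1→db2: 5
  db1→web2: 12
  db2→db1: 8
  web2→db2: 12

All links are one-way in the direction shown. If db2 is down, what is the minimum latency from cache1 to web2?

20

Candidate routes:
cache1 -> lb1 -> db1 -> web3 -> web2: 17 + 2 + 16 + 7 = 42
cache1 -> lb1 -> web2: 17 + 3 = 20
cache1 -> lb1 -> db1 -> web2: 17 + 2 + 12 = 31
Best route has total 20 ms.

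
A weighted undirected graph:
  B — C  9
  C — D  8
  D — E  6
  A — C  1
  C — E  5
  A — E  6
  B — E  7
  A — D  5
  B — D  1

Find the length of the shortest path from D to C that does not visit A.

8

Paths from D to C avoiding A:
D -> C: 8
D -> E -> B -> C: 6 + 7 + 9 = 22
D -> E -> C: 6 + 5 = 11
D -> B -> E -> C: 1 + 7 + 5 = 13
D -> B -> C: 1 + 9 = 10
Best route has total 8.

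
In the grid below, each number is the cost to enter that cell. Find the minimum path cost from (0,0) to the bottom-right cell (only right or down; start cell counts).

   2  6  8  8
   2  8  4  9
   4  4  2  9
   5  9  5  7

26

Path (0,0) (1,0) (2,0) (2,1) (2,2) (3,2) (3,3): 2 + 2 + 4 + 4 + 2 + 5 + 7 = 26.
For comparison, the top-then-right route costs 49.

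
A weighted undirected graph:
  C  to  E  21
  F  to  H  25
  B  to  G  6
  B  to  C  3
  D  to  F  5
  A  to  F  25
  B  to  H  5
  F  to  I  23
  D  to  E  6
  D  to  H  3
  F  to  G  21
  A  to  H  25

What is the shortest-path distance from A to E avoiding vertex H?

36

Candidate routes:
A - F - G - B - C - E: 25 + 21 + 6 + 3 + 21 = 76
A - F - D - E: 25 + 5 + 6 = 36
Shortest: 36.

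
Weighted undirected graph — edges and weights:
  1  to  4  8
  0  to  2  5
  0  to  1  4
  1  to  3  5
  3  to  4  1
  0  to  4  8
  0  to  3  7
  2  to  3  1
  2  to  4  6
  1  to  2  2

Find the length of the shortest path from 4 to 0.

7

A few of the 4→0 routes:
4 → 3 → 2 → 0: 1 + 1 + 5 = 7
4 → 3 → 1 → 0: 1 + 5 + 4 = 10
4 → 0: 8
4 → 2 → 0: 6 + 5 = 11
4 → 3 → 2 → 1 → 0: 1 + 1 + 2 + 4 = 8
4 → 3 → 0: 1 + 7 = 8
The minimum is 7.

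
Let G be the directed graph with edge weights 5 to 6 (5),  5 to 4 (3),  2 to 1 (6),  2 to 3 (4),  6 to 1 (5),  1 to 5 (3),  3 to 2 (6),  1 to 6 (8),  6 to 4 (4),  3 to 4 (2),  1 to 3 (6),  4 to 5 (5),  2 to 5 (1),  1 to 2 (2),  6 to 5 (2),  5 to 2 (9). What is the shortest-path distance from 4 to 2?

14

Routes from 4 to 2:
4-5-6-1-3-2: 5 + 5 + 5 + 6 + 6 = 27
4-5-6-1-2: 5 + 5 + 5 + 2 = 17
4-5-2: 5 + 9 = 14
The minimum is 14.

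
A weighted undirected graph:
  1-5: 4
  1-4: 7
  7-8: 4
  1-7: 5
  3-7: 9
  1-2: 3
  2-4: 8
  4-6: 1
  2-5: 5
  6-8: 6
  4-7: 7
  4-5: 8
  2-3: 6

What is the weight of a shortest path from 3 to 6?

15

A few of the 3→6 routes:
3 - 2 - 1 - 4 - 6: 6 + 3 + 7 + 1 = 17
3 - 2 - 4 - 6: 6 + 8 + 1 = 15
3 - 7 - 4 - 6: 9 + 7 + 1 = 17
Shortest: 15.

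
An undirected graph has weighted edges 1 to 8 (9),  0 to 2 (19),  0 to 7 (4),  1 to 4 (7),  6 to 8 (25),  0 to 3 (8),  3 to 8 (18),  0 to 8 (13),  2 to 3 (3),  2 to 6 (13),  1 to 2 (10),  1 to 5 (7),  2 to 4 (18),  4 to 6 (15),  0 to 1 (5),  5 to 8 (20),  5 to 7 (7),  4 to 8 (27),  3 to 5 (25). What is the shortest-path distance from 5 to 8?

16

Comparing a few candidate routes:
5 -> 7 -> 0 -> 8: 7 + 4 + 13 = 24
5 -> 1 -> 0 -> 8: 7 + 5 + 13 = 25
5 -> 8: 20
5 -> 1 -> 8: 7 + 9 = 16
5 -> 7 -> 0 -> 1 -> 8: 7 + 4 + 5 + 9 = 25
Shortest: 16.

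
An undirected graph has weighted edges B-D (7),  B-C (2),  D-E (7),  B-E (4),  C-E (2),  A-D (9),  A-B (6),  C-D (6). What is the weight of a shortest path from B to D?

7

Checking several routes:
B → C → E → D: 2 + 2 + 7 = 11
B → E → C → D: 4 + 2 + 6 = 12
B → D: 7
B → E → D: 4 + 7 = 11
B → C → D: 2 + 6 = 8
Best route has total 7.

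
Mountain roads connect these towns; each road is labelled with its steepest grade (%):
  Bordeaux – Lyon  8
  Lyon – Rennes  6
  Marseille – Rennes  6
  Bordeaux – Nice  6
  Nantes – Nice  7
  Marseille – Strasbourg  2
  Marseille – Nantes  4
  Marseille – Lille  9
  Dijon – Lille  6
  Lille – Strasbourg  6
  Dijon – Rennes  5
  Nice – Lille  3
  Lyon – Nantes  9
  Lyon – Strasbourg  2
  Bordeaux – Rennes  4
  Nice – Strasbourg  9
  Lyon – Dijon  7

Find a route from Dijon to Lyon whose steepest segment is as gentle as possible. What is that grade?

A few of the Dijon→Lyon routes:
Dijon-Lille-Nice-Bordeaux-Rennes-Lyon: max(6, 3, 6, 4, 6) = 6
Dijon-Rennes-Lyon: max(5, 6) = 6
Dijon-Rennes-Marseille-Strasbourg-Lyon: max(5, 6, 2, 2) = 6
Dijon-Rennes-Bordeaux-Nice-Lille-Strasbourg-Lyon: max(5, 4, 6, 3, 6, 2) = 6
Best route has worst link 6%.

6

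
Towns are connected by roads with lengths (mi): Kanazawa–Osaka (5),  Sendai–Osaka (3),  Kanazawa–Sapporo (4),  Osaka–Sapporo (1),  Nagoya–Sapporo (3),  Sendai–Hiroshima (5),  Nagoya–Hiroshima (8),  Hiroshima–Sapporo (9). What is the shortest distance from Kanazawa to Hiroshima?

Paths from Kanazawa to Hiroshima:
Kanazawa → Osaka → Sapporo → Nagoya → Hiroshima: 5 + 1 + 3 + 8 = 17
Kanazawa → Sapporo → Hiroshima: 4 + 9 = 13
Kanazawa → Sapporo → Osaka → Sendai → Hiroshima: 4 + 1 + 3 + 5 = 13
Kanazawa → Osaka → Sendai → Hiroshima: 5 + 3 + 5 = 13
Kanazawa → Sapporo → Nagoya → Hiroshima: 4 + 3 + 8 = 15
Kanazawa → Osaka → Sapporo → Hiroshima: 5 + 1 + 9 = 15
Best route has total 13 mi.

13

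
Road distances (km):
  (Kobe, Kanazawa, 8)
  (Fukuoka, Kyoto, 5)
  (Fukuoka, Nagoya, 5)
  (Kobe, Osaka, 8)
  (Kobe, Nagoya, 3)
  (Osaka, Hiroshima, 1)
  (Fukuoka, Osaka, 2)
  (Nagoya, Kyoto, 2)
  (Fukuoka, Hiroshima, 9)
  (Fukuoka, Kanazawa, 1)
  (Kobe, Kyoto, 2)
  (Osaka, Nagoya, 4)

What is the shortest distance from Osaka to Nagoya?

A few of the Osaka→Nagoya routes:
Osaka - Fukuoka - Kyoto - Nagoya: 2 + 5 + 2 = 9
Osaka - Kobe - Nagoya: 8 + 3 = 11
Osaka - Fukuoka - Nagoya: 2 + 5 = 7
Osaka - Kobe - Kyoto - Nagoya: 8 + 2 + 2 = 12
Osaka - Nagoya: 4
Best route has total 4 km.

4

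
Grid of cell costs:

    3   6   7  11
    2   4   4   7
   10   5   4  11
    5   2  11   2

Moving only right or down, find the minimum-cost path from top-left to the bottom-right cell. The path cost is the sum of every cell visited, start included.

Cheapest: (0,0) → (1,0) → (1,1) → (2,1) → (3,1) → (3,2) → (3,3)
  3 + 2 + 4 + 5 + 2 + 11 + 2 = 29

29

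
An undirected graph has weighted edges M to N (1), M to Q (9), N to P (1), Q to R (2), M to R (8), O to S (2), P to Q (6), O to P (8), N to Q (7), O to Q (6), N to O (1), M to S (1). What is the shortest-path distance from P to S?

3

A few of the P→S routes:
P → N → O → S: 1 + 1 + 2 = 4
P → O → S: 8 + 2 = 10
P → N → M → S: 1 + 1 + 1 = 3
P → Q → N → M → S: 6 + 7 + 1 + 1 = 15
P → O → N → M → S: 8 + 1 + 1 + 1 = 11
P → Q → O → S: 6 + 6 + 2 = 14
Best route has total 3.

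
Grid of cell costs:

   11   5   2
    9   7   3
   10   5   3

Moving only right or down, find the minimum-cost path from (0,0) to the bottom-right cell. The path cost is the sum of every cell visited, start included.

Path [0,0] [0,1] [0,2] [1,2] [2,2]: 11 + 5 + 2 + 3 + 3 = 24.

24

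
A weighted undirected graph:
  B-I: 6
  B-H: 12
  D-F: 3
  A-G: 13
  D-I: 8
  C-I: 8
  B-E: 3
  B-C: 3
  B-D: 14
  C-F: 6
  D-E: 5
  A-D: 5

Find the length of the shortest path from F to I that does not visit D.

Routes from F to I avoiding D:
F-C-B-I: 6 + 3 + 6 = 15
F-C-I: 6 + 8 = 14
The minimum is 14.

14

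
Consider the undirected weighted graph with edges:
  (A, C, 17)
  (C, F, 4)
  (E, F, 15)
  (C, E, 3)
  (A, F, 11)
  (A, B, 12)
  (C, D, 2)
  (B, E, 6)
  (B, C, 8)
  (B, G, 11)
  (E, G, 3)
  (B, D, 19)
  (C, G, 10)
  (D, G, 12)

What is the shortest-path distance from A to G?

A few of the A→G routes:
A - F - C - G: 11 + 4 + 10 = 25
A - B - G: 12 + 11 = 23
A - C - E - G: 17 + 3 + 3 = 23
A - B - E - G: 12 + 6 + 3 = 21
A - F - C - E - G: 11 + 4 + 3 + 3 = 21
The minimum is 21.

21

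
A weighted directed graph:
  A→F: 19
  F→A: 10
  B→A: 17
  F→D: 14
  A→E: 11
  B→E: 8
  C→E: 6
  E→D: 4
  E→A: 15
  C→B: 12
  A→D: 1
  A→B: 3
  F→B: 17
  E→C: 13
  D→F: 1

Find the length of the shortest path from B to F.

Candidate routes:
B → A → D → F: 17 + 1 + 1 = 19
B → E → D → F: 8 + 4 + 1 = 13
B → E → A → D → F: 8 + 15 + 1 + 1 = 25
B → A → E → D → F: 17 + 11 + 4 + 1 = 33
B → E → A → F: 8 + 15 + 19 = 42
B → A → F: 17 + 19 = 36
The minimum is 13.

13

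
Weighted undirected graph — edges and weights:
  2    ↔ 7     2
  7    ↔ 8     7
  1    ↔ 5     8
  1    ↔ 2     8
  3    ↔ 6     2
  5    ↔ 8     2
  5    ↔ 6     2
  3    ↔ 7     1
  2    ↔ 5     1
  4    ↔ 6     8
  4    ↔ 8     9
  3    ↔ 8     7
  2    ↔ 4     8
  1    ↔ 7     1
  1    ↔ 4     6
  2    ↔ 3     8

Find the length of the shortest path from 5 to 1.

A few of the 5→1 routes:
5→2→1: 1 + 8 = 9
5→2→7→1: 1 + 2 + 1 = 4
5→1: 8
5→6→3→7→1: 2 + 2 + 1 + 1 = 6
The minimum is 4.

4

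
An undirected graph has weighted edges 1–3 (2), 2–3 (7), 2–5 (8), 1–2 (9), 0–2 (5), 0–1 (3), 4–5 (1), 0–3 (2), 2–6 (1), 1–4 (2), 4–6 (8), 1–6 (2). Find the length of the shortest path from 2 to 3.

5

Checking several routes:
2 → 6 → 1 → 3: 1 + 2 + 2 = 5
2 → 3: 7
2 → 1 → 3: 9 + 2 = 11
2 → 6 → 1 → 0 → 3: 1 + 2 + 3 + 2 = 8
2 → 0 → 3: 5 + 2 = 7
2 → 0 → 1 → 3: 5 + 3 + 2 = 10
Best route has total 5.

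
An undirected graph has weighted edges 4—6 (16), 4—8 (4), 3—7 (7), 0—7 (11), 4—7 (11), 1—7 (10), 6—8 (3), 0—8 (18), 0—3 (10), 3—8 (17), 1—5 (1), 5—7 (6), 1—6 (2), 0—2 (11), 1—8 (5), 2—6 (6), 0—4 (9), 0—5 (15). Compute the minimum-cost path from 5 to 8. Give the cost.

6

Some routes from 5 to 8:
5 → 7 → 1 → 8: 6 + 10 + 5 = 21
5 → 1 → 6 → 8: 1 + 2 + 3 = 6
5 → 7 → 4 → 8: 6 + 11 + 4 = 21
5 → 1 → 8: 1 + 5 = 6
Best route has total 6.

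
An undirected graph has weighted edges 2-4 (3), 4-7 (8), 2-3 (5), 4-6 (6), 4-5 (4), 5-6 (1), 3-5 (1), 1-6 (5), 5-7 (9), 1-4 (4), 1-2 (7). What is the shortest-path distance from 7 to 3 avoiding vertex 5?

Routes from 7 to 3 avoiding 5:
7 -> 4 -> 6 -> 1 -> 2 -> 3: 8 + 6 + 5 + 7 + 5 = 31
7 -> 4 -> 2 -> 3: 8 + 3 + 5 = 16
7 -> 4 -> 1 -> 2 -> 3: 8 + 4 + 7 + 5 = 24
Best route has total 16.

16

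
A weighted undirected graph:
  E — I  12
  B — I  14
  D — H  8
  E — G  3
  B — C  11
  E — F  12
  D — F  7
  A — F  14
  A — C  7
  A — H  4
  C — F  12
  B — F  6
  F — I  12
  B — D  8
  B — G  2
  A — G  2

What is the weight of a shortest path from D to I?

19

Checking several routes:
D→B→F→I: 8 + 6 + 12 = 26
D→F→I: 7 + 12 = 19
D→B→G→E→I: 8 + 2 + 3 + 12 = 25
D→B→I: 8 + 14 = 22
The minimum is 19.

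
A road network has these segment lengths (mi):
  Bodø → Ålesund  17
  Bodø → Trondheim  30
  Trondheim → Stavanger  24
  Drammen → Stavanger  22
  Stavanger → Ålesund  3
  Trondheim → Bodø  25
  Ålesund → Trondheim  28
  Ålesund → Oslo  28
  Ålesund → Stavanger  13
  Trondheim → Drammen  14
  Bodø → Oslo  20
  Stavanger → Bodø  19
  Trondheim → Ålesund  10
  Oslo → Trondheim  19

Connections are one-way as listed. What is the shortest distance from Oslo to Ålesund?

A few of the Oslo→Ålesund routes:
Oslo→Trondheim→Ålesund: 19 + 10 = 29
Oslo→Trondheim→Drammen→Stavanger→Ålesund: 19 + 14 + 22 + 3 = 58
Oslo→Trondheim→Stavanger→Ålesund: 19 + 24 + 3 = 46
Best route has total 29 mi.

29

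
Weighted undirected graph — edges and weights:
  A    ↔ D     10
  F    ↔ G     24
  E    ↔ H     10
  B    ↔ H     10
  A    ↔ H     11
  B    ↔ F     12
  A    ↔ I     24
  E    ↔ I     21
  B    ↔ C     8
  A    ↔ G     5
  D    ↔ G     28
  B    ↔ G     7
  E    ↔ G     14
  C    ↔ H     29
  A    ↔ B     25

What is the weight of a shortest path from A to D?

10

A few of the A→D routes:
A -> H -> B -> G -> D: 11 + 10 + 7 + 28 = 56
A -> G -> D: 5 + 28 = 33
A -> D: 10
Shortest: 10.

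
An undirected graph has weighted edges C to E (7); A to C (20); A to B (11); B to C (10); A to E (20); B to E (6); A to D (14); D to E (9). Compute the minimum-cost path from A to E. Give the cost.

17

Comparing a few candidate routes:
A-C-E: 20 + 7 = 27
A-B-E: 11 + 6 = 17
A-D-E: 14 + 9 = 23
A-B-C-E: 11 + 10 + 7 = 28
A-E: 20
Shortest: 17.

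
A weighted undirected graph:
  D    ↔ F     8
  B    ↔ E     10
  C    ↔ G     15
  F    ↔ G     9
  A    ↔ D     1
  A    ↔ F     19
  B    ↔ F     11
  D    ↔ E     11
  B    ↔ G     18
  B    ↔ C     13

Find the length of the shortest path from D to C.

32

Checking several routes:
D → A → F → B → C: 1 + 19 + 11 + 13 = 44
D → F → G → C: 8 + 9 + 15 = 32
D → E → B → C: 11 + 10 + 13 = 34
D → F → B → C: 8 + 11 + 13 = 32
The minimum is 32.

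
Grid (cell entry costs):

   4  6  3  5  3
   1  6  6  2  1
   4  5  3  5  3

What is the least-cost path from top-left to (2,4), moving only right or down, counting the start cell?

Take [0,0] -> [1,0] -> [1,1] -> [1,2] -> [1,3] -> [1,4] -> [2,4] for a total of 4 + 1 + 6 + 6 + 2 + 1 + 3 = 23.
(Top row then right column would cost 25.)

23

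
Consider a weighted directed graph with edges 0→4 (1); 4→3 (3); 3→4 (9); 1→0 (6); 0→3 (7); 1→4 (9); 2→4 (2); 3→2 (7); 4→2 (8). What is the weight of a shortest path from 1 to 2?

Some routes from 1 to 2:
1→0→4→2: 6 + 1 + 8 = 15
1→4→2: 9 + 8 = 17
1→0→4→3→2: 6 + 1 + 3 + 7 = 17
The minimum is 15.

15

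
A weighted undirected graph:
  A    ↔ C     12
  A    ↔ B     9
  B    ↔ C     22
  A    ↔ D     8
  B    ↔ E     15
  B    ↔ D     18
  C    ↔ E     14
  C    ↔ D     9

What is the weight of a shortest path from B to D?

17

Some routes from B to D:
B-A-D: 9 + 8 = 17
B-A-C-D: 9 + 12 + 9 = 30
B-D: 18
Best route has total 17.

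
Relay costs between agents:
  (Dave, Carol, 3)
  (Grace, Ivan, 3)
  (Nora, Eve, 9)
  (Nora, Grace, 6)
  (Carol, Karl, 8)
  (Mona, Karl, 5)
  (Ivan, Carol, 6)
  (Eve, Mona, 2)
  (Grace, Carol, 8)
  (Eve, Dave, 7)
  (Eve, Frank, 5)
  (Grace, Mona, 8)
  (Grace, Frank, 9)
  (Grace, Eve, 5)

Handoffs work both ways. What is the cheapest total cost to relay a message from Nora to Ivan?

9

Comparing a few candidate routes:
Nora -> Eve -> Grace -> Ivan: 9 + 5 + 3 = 17
Nora -> Grace -> Carol -> Ivan: 6 + 8 + 6 = 20
Nora -> Eve -> Mona -> Grace -> Ivan: 9 + 2 + 8 + 3 = 22
Nora -> Grace -> Ivan: 6 + 3 = 9
Nora -> Eve -> Frank -> Grace -> Ivan: 9 + 5 + 9 + 3 = 26
Nora -> Eve -> Dave -> Carol -> Ivan: 9 + 7 + 3 + 6 = 25
The minimum is 9.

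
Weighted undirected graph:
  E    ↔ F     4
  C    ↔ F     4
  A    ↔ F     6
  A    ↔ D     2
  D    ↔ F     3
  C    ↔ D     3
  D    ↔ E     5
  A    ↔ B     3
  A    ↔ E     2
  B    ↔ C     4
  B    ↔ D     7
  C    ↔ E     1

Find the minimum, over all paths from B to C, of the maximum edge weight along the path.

A few of the B→C routes:
B -> A -> E -> F -> C: max(3, 2, 4, 4) = 4
B -> A -> D -> F -> E -> C: max(3, 2, 3, 4, 1) = 4
B -> A -> D -> C: max(3, 2, 3) = 3
B -> A -> E -> F -> D -> C: max(3, 2, 4, 3, 3) = 4
B -> A -> E -> C: max(3, 2, 1) = 3
Best route has worst link 3.

3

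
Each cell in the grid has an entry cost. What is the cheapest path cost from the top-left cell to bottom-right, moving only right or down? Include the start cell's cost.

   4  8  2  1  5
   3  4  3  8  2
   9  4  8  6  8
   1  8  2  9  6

36

One optimal route is (0,0) (0,1) (0,2) (0,3) (0,4) (1,4) (2,4) (3,4).
Its cost is 4 + 8 + 2 + 1 + 5 + 2 + 8 + 6 = 36.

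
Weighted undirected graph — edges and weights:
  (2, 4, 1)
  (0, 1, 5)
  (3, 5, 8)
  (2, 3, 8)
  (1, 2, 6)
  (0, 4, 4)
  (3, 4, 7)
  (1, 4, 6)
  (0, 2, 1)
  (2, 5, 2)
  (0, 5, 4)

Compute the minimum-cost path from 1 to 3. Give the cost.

13

Some routes from 1 to 3:
1 → 0 → 2 → 3: 5 + 1 + 8 = 14
1 → 2 → 3: 6 + 8 = 14
1 → 0 → 2 → 4 → 3: 5 + 1 + 1 + 7 = 14
1 → 4 → 3: 6 + 7 = 13
The minimum is 13.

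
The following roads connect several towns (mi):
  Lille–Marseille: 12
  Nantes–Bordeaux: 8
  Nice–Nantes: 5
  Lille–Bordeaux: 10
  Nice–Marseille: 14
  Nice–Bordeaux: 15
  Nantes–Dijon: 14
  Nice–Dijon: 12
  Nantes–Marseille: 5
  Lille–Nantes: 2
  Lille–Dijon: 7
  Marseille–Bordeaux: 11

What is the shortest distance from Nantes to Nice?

A few of the Nantes→Nice routes:
Nantes -> Bordeaux -> Nice: 8 + 15 = 23
Nantes -> Lille -> Dijon -> Nice: 2 + 7 + 12 = 21
Nantes -> Marseille -> Nice: 5 + 14 = 19
Nantes -> Nice: 5
Best route has total 5 mi.

5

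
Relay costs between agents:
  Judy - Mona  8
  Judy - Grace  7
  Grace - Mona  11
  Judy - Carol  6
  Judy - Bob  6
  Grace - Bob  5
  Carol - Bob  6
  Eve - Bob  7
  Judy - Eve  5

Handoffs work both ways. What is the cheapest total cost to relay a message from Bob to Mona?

A few of the Bob→Mona routes:
Bob - Eve - Judy - Mona: 7 + 5 + 8 = 20
Bob - Judy - Mona: 6 + 8 = 14
Bob - Carol - Judy - Mona: 6 + 6 + 8 = 20
Bob - Grace - Mona: 5 + 11 = 16
Bob - Judy - Grace - Mona: 6 + 7 + 11 = 24
Bob - Grace - Judy - Mona: 5 + 7 + 8 = 20
Best route has total 14.

14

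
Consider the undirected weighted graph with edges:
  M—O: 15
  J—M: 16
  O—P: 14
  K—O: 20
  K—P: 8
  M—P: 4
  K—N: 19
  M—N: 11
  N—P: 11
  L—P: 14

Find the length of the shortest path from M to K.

A few of the M→K routes:
M → O → K: 15 + 20 = 35
M → N → K: 11 + 19 = 30
M → P → K: 4 + 8 = 12
M → N → P → K: 11 + 11 + 8 = 30
M → P → N → K: 4 + 11 + 19 = 34
The minimum is 12.

12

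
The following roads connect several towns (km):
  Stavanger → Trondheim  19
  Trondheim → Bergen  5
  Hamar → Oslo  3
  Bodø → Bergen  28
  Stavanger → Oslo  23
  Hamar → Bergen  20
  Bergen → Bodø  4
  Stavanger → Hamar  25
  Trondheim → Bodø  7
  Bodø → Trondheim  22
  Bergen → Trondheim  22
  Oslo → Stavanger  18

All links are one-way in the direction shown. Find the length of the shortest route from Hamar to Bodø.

24

Routes from Hamar to Bodø:
Hamar - Bergen - Trondheim - Bodø: 20 + 22 + 7 = 49
Hamar - Bergen - Bodø: 20 + 4 = 24
Hamar - Oslo - Stavanger - Trondheim - Bergen - Bodø: 3 + 18 + 19 + 5 + 4 = 49
Hamar - Oslo - Stavanger - Trondheim - Bodø: 3 + 18 + 19 + 7 = 47
Best route has total 24 km.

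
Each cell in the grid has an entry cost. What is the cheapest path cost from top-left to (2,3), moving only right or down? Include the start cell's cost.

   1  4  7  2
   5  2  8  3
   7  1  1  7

Path [0,0] → [0,1] → [1,1] → [2,1] → [2,2] → [2,3]: 1 + 4 + 2 + 1 + 1 + 7 = 16.

16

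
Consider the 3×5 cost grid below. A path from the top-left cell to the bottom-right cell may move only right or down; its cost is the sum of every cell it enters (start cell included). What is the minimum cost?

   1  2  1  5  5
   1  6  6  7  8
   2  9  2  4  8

Best path: r0c0 r0c1 r0c2 r1c2 r2c2 r2c3 r2c4
Cost: 1 + 2 + 1 + 6 + 2 + 4 + 8 = 24

24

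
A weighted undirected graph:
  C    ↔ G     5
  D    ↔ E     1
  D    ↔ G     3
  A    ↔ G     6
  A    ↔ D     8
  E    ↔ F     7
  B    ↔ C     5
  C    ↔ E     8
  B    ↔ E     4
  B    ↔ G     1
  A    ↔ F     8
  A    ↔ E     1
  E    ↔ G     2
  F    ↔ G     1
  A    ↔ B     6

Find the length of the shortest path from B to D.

4

Checking several routes:
B-G-D: 1 + 3 = 4
B-A-E-D: 6 + 1 + 1 = 8
B-G-E-D: 1 + 2 + 1 = 4
B-E-G-D: 4 + 2 + 3 = 9
B-E-D: 4 + 1 = 5
Best route has total 4.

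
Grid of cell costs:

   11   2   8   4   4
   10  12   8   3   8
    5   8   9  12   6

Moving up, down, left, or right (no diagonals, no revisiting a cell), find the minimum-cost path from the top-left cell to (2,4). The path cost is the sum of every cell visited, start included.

42

Cheapest: (0,0) -> (0,1) -> (0,2) -> (0,3) -> (1,3) -> (1,4) -> (2,4)
  11 + 2 + 8 + 4 + 3 + 8 + 6 = 42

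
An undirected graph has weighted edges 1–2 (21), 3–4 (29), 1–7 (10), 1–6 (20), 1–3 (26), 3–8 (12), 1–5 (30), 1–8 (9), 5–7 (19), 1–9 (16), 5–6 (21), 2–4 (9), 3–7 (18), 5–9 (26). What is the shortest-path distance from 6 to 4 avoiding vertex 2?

Comparing a few candidate routes:
6 → 5 → 7 → 3 → 4: 21 + 19 + 18 + 29 = 87
6 → 5 → 1 → 8 → 3 → 4: 21 + 30 + 9 + 12 + 29 = 101
6 → 1 → 8 → 3 → 4: 20 + 9 + 12 + 29 = 70
6 → 1 → 7 → 3 → 4: 20 + 10 + 18 + 29 = 77
6 → 1 → 3 → 4: 20 + 26 + 29 = 75
6 → 5 → 7 → 1 → 8 → 3 → 4: 21 + 19 + 10 + 9 + 12 + 29 = 100
Shortest: 70.

70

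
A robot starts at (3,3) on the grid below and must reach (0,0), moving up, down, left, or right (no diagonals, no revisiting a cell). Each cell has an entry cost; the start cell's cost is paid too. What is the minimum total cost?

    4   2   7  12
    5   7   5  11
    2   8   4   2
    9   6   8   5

Cheapest: (3,3) → (2,3) → (2,2) → (1,2) → (0,2) → (0,1) → (0,0)
  5 + 2 + 4 + 5 + 7 + 2 + 4 = 29

29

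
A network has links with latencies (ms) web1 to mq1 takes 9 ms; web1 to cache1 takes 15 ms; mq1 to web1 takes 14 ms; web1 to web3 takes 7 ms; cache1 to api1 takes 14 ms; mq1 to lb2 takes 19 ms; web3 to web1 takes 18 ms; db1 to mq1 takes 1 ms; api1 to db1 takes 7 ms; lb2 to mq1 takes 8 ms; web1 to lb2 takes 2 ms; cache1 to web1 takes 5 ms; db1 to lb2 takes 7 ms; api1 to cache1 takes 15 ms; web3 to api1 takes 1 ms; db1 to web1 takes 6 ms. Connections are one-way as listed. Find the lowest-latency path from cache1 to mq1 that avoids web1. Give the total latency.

Candidate routes:
cache1 - api1 - db1 - mq1: 14 + 7 + 1 = 22
cache1 - api1 - db1 - lb2 - mq1: 14 + 7 + 7 + 8 = 36
The minimum is 22 ms.

22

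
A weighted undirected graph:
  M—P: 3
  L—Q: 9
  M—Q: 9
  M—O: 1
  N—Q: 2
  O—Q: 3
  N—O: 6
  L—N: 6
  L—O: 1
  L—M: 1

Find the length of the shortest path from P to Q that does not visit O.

12

Paths from P to Q avoiding O:
P -> M -> Q: 3 + 9 = 12
P -> M -> L -> N -> Q: 3 + 1 + 6 + 2 = 12
P -> M -> L -> Q: 3 + 1 + 9 = 13
Best route has total 12.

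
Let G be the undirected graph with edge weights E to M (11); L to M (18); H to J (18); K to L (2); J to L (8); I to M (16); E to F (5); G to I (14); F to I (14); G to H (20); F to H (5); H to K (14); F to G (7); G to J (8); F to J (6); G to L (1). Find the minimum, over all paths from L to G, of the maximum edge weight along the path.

Some routes from L to G:
L → J → F → G: max(8, 6, 7) = 8
L → K → H → F → G: max(2, 14, 5, 7) = 14
L → K → H → F → I → G: max(2, 14, 5, 14, 14) = 14
L → J → G: max(8, 8) = 8
L → K → H → F → J → G: max(2, 14, 5, 6, 8) = 14
L → G: max(1) = 1
Smallest bottleneck: 1.

1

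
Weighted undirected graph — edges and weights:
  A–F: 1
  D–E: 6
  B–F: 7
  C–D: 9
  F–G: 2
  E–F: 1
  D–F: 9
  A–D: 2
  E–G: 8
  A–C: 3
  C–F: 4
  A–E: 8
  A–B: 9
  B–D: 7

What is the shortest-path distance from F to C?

A few of the F→C routes:
F - D - A - C: 9 + 2 + 3 = 14
F - E - D - A - C: 1 + 6 + 2 + 3 = 12
F - A - D - C: 1 + 2 + 9 = 12
F - E - A - C: 1 + 8 + 3 = 12
F - A - C: 1 + 3 = 4
F - C: 4
The minimum is 4.

4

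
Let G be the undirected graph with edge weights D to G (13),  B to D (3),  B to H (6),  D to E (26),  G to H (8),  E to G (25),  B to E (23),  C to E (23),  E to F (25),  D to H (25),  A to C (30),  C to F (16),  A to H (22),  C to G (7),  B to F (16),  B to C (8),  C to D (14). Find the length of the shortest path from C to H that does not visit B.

15

A few of the C→H routes:
C - G - H: 7 + 8 = 15
C - D - G - H: 14 + 13 + 8 = 35
C - D - H: 14 + 25 = 39
C - G - D - H: 7 + 13 + 25 = 45
Shortest: 15.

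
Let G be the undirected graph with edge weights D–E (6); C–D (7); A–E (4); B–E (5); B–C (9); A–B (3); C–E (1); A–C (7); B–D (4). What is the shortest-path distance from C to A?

5

Checking several routes:
C - A: 7
C - B - A: 9 + 3 = 12
C - E - B - A: 1 + 5 + 3 = 9
C - E - A: 1 + 4 = 5
Shortest: 5.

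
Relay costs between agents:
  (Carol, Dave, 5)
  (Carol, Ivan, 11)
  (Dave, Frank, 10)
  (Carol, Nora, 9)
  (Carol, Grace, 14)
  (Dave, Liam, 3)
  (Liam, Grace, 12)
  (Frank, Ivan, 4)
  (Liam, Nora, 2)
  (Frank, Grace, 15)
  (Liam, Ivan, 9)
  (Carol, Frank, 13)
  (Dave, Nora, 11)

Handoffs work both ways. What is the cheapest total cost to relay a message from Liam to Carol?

8

Some routes from Liam to Carol:
Liam → Ivan → Carol: 9 + 11 = 20
Liam → Dave → Nora → Carol: 3 + 11 + 9 = 23
Liam → Dave → Carol: 3 + 5 = 8
Liam → Ivan → Frank → Carol: 9 + 4 + 13 = 26
Liam → Nora → Dave → Carol: 2 + 11 + 5 = 18
Liam → Nora → Carol: 2 + 9 = 11
The minimum is 8.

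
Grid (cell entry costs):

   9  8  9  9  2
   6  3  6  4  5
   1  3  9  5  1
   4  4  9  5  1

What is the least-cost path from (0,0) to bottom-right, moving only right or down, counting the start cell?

35

Best path: [0,0] -> [1,0] -> [1,1] -> [1,2] -> [1,3] -> [1,4] -> [2,4] -> [3,4]
Cost: 9 + 6 + 3 + 6 + 4 + 5 + 1 + 1 = 35
For comparison, the top-then-right route costs 44.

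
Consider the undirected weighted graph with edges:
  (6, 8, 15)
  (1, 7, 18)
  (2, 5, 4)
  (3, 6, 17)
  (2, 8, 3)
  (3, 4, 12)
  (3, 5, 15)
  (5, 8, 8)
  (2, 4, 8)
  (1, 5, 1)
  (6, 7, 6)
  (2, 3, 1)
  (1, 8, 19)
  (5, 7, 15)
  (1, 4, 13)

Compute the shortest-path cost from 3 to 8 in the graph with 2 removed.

Checking several routes:
3-4-1-5-8: 12 + 13 + 1 + 8 = 34
3-6-7-5-8: 17 + 6 + 15 + 8 = 46
3-4-1-8: 12 + 13 + 19 = 44
3-5-1-8: 15 + 1 + 19 = 35
3-5-8: 15 + 8 = 23
3-6-8: 17 + 15 = 32
The minimum is 23.

23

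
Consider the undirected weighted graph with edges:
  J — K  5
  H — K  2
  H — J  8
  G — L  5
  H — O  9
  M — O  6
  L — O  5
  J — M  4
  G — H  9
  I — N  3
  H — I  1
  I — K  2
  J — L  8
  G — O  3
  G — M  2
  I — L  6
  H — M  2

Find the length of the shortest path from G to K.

6

Comparing a few candidate routes:
G → M → J → K: 2 + 4 + 5 = 11
G → H → K: 9 + 2 = 11
G → M → H → I → K: 2 + 2 + 1 + 2 = 7
G → M → H → K: 2 + 2 + 2 = 6
The minimum is 6.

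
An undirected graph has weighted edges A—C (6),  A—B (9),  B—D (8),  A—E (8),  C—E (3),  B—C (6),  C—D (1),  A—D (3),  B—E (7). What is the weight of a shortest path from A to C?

4

Checking several routes:
A - D - C: 3 + 1 = 4
A - B - C: 9 + 6 = 15
A - D - B - C: 3 + 8 + 6 = 17
A - C: 6
A - E - C: 8 + 3 = 11
Shortest: 4.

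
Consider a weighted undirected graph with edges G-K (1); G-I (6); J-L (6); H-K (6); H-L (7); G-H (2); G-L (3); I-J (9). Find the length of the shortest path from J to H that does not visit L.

17

Paths from J to H avoiding L:
J-I-G-H: 9 + 6 + 2 = 17
J-I-G-K-H: 9 + 6 + 1 + 6 = 22
Shortest: 17.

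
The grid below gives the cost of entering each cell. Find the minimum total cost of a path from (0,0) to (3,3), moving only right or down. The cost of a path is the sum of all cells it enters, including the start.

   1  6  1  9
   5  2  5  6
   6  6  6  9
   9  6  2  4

Cheapest: [0,0] -> [0,1] -> [0,2] -> [1,2] -> [2,2] -> [3,2] -> [3,3]
  1 + 6 + 1 + 5 + 6 + 2 + 4 = 25

25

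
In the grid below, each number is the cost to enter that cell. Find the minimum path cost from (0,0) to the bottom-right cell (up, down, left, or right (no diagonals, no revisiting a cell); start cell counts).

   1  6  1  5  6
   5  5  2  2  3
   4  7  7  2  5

Take [0,0] [0,1] [0,2] [1,2] [1,3] [2,3] [2,4] for a total of 1 + 6 + 1 + 2 + 2 + 2 + 5 = 19.

19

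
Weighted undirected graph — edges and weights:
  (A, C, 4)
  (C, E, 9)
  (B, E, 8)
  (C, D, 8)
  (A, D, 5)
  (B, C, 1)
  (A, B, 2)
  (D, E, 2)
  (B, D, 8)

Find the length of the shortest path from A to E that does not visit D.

10

Some routes from A to E avoiding D:
A - C - E: 4 + 9 = 13
A - B - E: 2 + 8 = 10
A - B - C - E: 2 + 1 + 9 = 12
Best route has total 10.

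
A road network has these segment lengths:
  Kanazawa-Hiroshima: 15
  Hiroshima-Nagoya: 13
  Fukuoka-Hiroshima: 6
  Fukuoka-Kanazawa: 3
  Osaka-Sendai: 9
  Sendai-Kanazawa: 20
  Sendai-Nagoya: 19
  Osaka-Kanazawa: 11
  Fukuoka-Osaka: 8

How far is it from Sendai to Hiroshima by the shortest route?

23

A few of the Sendai→Hiroshima routes:
Sendai → Kanazawa → Fukuoka → Hiroshima: 20 + 3 + 6 = 29
Sendai → Osaka → Kanazawa → Fukuoka → Hiroshima: 9 + 11 + 3 + 6 = 29
Sendai → Kanazawa → Hiroshima: 20 + 15 = 35
Sendai → Osaka → Fukuoka → Hiroshima: 9 + 8 + 6 = 23
Sendai → Nagoya → Hiroshima: 19 + 13 = 32
The minimum is 23.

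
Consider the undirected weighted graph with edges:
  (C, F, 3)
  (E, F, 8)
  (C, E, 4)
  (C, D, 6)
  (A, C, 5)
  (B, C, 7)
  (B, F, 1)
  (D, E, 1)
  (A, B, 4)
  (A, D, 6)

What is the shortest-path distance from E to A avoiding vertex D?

A few of the E→A routes:
E→C→A: 4 + 5 = 9
E→C→F→B→A: 4 + 3 + 1 + 4 = 12
E→F→B→A: 8 + 1 + 4 = 13
Best route has total 9.

9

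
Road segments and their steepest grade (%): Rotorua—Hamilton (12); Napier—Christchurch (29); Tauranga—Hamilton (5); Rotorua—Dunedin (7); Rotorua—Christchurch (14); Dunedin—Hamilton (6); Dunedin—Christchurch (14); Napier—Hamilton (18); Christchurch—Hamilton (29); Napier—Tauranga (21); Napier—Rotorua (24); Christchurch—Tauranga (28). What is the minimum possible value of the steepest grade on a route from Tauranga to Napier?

18

A few of the Tauranga→Napier routes:
Tauranga -> Napier: max(21) = 21
Tauranga -> Hamilton -> Napier: max(5, 18) = 18
Tauranga -> Hamilton -> Dunedin -> Rotorua -> Napier: max(5, 6, 7, 24) = 24
Tauranga -> Hamilton -> Rotorua -> Napier: max(5, 12, 24) = 24
Smallest bottleneck: 18%.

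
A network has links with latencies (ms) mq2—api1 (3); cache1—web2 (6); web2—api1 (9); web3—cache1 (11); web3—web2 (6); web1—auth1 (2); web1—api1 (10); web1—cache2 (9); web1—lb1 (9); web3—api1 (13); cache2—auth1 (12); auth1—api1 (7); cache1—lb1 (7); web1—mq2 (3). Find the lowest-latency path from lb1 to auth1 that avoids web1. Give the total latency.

Routes from lb1 to auth1 avoiding web1:
lb1 → cache1 → web2 → api1 → auth1: 7 + 6 + 9 + 7 = 29
lb1 → cache1 → web3 → api1 → auth1: 7 + 11 + 13 + 7 = 38
lb1 → cache1 → web2 → web3 → api1 → auth1: 7 + 6 + 6 + 13 + 7 = 39
lb1 → cache1 → web3 → web2 → api1 → auth1: 7 + 11 + 6 + 9 + 7 = 40
Shortest: 29 ms.

29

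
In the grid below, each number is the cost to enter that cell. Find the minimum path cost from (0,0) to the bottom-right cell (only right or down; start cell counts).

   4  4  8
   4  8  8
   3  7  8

Cheapest: [0,0]→[1,0]→[2,0]→[2,1]→[2,2]
  4 + 4 + 3 + 7 + 8 = 26

26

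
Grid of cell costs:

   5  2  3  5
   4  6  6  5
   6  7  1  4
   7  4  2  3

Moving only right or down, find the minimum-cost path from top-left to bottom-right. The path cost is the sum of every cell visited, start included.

Cheapest: r0c0 → r0c1 → r0c2 → r1c2 → r2c2 → r3c2 → r3c3
  5 + 2 + 3 + 6 + 1 + 2 + 3 = 22

22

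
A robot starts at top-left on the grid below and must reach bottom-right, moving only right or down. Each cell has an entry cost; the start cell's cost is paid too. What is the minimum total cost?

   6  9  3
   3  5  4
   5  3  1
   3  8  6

Cheapest: (0,0) → (1,0) → (1,1) → (2,1) → (2,2) → (3,2)
  6 + 3 + 5 + 3 + 1 + 6 = 24

24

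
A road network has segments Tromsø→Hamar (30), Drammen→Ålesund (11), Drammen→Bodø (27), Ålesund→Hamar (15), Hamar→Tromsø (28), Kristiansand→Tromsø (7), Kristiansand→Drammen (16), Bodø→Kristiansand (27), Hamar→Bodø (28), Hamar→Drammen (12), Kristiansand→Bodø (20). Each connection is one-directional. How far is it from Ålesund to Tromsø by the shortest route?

Routes from Ålesund to Tromsø:
Ålesund -> Hamar -> Bodø -> Kristiansand -> Tromsø: 15 + 28 + 27 + 7 = 77
Ålesund -> Hamar -> Drammen -> Bodø -> Kristiansand -> Tromsø: 15 + 12 + 27 + 27 + 7 = 88
Ålesund -> Hamar -> Tromsø: 15 + 28 = 43
Shortest: 43.

43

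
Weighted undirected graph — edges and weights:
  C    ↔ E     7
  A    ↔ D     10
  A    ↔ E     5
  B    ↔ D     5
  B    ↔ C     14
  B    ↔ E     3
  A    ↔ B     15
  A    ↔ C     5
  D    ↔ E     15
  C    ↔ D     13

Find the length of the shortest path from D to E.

8

Some routes from D to E:
D→E: 15
D→B→E: 5 + 3 = 8
D→C→E: 13 + 7 = 20
D→A→E: 10 + 5 = 15
Shortest: 8.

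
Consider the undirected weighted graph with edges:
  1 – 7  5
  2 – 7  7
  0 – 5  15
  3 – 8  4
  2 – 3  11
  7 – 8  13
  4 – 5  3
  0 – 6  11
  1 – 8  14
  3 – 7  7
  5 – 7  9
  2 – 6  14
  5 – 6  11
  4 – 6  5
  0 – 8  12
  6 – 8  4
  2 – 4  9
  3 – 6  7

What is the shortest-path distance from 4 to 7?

12

Comparing a few candidate routes:
4 -> 6 -> 3 -> 7: 5 + 7 + 7 = 19
4 -> 5 -> 7: 3 + 9 = 12
4 -> 2 -> 7: 9 + 7 = 16
The minimum is 12.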